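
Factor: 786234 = 2^1*3^1*59^1*2221^1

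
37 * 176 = 6512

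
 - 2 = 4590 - 4592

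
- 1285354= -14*91811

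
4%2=0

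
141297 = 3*47099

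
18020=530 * 34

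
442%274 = 168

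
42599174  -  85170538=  - 42571364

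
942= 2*471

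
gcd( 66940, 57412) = 4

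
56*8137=455672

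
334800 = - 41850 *( - 8)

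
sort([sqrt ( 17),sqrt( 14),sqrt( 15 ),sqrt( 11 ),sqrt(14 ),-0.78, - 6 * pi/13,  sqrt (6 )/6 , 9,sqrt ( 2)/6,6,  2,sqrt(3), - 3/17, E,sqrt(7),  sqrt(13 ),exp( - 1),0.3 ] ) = [ - 6*pi/13, - 0.78, - 3/17,sqrt (2)/6,0.3,exp( - 1), sqrt(6)/6, sqrt( 3),2,sqrt( 7),E,sqrt ( 11),sqrt ( 13 ),sqrt(14),sqrt(14) , sqrt(  15),sqrt( 17),6, 9] 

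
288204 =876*329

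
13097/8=13097/8 = 1637.12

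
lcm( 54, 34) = 918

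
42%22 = 20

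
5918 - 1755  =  4163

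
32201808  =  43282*744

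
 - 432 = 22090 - 22522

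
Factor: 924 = 2^2*3^1*7^1*11^1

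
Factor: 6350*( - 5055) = -32099250 = - 2^1 * 3^1*5^3*127^1*337^1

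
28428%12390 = 3648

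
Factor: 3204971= 7^1  *11^1*107^1 * 389^1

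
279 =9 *31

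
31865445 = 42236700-10371255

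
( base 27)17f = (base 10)933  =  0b1110100101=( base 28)159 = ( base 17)33F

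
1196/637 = 1 + 43/49 = 1.88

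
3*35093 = 105279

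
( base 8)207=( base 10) 135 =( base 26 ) 55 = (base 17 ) 7g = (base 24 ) 5F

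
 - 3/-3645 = 1/1215 = 0.00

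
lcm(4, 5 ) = 20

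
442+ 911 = 1353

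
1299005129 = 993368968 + 305636161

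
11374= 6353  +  5021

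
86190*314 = 27063660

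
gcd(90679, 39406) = 1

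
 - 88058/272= - 324 + 35/136= - 323.74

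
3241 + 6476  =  9717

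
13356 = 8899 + 4457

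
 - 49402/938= - 53 + 156/469=- 52.67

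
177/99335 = 177/99335 = 0.00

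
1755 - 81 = 1674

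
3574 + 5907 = 9481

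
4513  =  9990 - 5477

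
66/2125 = 66/2125 = 0.03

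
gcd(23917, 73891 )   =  1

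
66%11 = 0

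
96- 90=6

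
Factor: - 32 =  - 2^5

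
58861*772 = 45440692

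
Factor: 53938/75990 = 181/255 = 3^ ( - 1 )*5^( - 1)*17^( -1) * 181^1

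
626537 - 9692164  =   -9065627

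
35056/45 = 35056/45=779.02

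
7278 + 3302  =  10580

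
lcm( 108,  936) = 2808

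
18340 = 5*3668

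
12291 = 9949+2342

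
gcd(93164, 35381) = 1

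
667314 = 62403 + 604911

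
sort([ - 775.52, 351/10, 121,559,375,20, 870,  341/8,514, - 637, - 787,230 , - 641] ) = [ - 787, - 775.52, - 641, - 637,20 , 351/10  ,  341/8,121 , 230,375,514, 559 , 870 ]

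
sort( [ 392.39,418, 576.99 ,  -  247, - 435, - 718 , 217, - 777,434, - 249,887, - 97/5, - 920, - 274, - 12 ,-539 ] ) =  [ - 920, - 777,-718,  -  539, - 435,-274, - 249, - 247,  -  97/5, - 12, 217,392.39,418, 434, 576.99,887]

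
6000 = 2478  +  3522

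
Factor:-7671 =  - 3^1*2557^1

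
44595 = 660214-615619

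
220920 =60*3682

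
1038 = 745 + 293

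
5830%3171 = 2659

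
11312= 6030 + 5282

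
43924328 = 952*46139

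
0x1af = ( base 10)431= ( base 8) 657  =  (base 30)EB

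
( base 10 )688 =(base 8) 1260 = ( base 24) 14G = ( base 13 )40c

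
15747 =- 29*( - 543 )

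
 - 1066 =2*(  -  533)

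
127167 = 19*6693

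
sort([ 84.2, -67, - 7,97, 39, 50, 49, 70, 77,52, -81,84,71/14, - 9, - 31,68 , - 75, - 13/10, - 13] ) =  [ - 81, - 75,-67, - 31, - 13, - 9 ,  -  7, - 13/10,  71/14, 39,  49, 50,52 , 68, 70, 77, 84, 84.2, 97 ] 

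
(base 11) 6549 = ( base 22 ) HIK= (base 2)10000111000100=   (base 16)21c4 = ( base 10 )8644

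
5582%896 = 206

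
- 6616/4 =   -  1654 = -1654.00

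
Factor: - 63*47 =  -2961=- 3^2*7^1  *  47^1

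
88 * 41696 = 3669248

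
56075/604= 92 + 507/604= 92.84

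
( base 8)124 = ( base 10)84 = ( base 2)1010100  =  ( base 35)2e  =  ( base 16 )54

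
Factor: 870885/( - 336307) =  - 3^3*5^1 * 6451^1*336307^(-1) 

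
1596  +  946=2542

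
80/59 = 80/59 = 1.36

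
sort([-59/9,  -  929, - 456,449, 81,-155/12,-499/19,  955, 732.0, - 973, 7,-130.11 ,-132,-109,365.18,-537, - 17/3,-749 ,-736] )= [ - 973,-929, - 749, - 736,  -  537, - 456, - 132, - 130.11, - 109,-499/19, - 155/12,-59/9,-17/3, 7,81,  365.18,449, 732.0, 955 ] 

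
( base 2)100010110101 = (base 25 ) 3E4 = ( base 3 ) 10001120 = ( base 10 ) 2229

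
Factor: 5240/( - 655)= - 2^3= - 8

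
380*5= 1900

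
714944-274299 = 440645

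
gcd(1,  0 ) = 1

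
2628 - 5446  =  -2818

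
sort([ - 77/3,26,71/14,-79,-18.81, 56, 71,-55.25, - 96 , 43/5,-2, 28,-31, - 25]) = [ - 96, - 79, - 55.25,-31, - 77/3,-25, - 18.81,-2, 71/14, 43/5,  26 , 28, 56,71]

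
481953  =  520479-38526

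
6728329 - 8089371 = -1361042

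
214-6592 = -6378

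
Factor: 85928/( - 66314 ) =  - 92/71=- 2^2*23^1*71^( - 1 ) 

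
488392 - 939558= -451166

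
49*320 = 15680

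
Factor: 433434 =2^1 * 3^1 *29^1*47^1*53^1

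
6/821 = 6/821  =  0.01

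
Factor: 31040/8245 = 64/17 = 2^6*17^( -1)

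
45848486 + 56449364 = 102297850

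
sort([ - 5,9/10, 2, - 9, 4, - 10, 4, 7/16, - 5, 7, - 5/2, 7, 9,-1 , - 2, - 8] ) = [ - 10 , - 9, - 8, - 5,- 5,-5/2, - 2, - 1, 7/16, 9/10, 2, 4, 4, 7,7,9 ]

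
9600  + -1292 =8308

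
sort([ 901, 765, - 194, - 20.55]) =[  -  194, - 20.55,765 , 901]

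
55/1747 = 55/1747   =  0.03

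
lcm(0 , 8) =0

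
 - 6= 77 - 83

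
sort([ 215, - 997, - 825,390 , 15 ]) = [ - 997 , - 825, 15,215, 390]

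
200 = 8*25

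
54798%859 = 681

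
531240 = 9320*57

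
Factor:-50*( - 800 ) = 40000=2^6*5^4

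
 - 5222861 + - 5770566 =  - 10993427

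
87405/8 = 87405/8 = 10925.62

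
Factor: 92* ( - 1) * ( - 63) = 5796 = 2^2 *3^2 * 7^1 * 23^1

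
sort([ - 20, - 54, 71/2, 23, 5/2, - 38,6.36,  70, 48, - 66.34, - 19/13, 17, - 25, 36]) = [ - 66.34, - 54, - 38, - 25, - 20, - 19/13,  5/2, 6.36, 17,23, 71/2,36  ,  48, 70] 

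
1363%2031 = 1363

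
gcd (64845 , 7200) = 45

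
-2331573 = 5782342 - 8113915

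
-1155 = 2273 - 3428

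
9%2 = 1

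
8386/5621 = 1 + 395/803 = 1.49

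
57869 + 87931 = 145800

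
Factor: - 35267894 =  - 2^1*17^1*31^1*33461^1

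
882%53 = 34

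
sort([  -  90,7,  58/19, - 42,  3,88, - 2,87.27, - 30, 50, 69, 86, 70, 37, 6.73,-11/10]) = [ - 90, - 42, - 30, - 2, - 11/10, 3,58/19, 6.73,7,37, 50, 69, 70, 86, 87.27,88] 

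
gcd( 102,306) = 102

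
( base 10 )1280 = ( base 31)1A9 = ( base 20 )340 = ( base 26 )1n6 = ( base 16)500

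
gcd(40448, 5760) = 128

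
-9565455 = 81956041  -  91521496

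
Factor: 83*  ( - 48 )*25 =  - 99600 = -  2^4 *3^1 * 5^2*83^1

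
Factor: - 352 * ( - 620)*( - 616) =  - 2^10*5^1*7^1*11^2*31^1 =-134435840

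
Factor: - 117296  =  -2^4*7331^1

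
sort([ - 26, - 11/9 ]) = [ - 26, - 11/9 ] 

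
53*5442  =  288426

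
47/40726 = 47/40726 = 0.00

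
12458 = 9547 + 2911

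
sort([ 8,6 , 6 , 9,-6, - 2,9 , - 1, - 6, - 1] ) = [ - 6, - 6,  -  2, - 1, - 1, 6  ,  6, 8, 9,9]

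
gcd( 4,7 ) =1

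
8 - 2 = 6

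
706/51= 13+43/51 = 13.84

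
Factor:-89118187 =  - 919^1*96973^1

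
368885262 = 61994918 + 306890344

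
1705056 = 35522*48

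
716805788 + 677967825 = 1394773613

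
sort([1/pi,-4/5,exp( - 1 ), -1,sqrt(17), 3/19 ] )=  [-1, - 4/5,  3/19,1/pi,exp( - 1), sqrt( 17) ]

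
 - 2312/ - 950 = 2 + 206/475 = 2.43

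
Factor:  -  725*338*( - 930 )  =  227896500  =  2^2* 3^1 * 5^3*13^2*29^1*31^1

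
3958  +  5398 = 9356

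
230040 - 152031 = 78009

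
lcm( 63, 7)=63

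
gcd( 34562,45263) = 1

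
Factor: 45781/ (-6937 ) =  - 7^( - 1 )*17^1*991^(  -  1)*2693^1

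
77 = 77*1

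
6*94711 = 568266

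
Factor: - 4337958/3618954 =-3^( - 1) * 17^1*71^1*107^(-1)*599^1* 1879^( - 1)=- 722993/603159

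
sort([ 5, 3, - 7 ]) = [-7, 3,5]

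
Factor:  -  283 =- 283^1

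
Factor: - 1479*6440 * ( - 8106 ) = 2^4*3^2*5^1*7^2*17^1*23^1*29^1*193^1 = 77207704560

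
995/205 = 4 + 35/41 = 4.85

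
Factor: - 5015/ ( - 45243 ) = 3^( - 2 )*5^1*11^(  -  1) * 17^1*59^1*457^( - 1)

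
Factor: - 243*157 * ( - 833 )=31779783 = 3^5*7^2 *17^1*157^1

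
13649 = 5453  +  8196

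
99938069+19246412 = 119184481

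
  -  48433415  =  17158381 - 65591796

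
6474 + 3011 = 9485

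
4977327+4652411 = 9629738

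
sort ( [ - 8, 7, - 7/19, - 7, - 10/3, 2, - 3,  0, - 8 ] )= [ - 8, - 8,  -  7, - 10/3, - 3, - 7/19, 0, 2,  7 ]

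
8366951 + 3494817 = 11861768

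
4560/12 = 380 = 380.00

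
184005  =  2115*87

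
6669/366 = 18 + 27/122 = 18.22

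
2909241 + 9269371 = 12178612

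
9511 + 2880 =12391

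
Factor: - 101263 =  - 131^1 * 773^1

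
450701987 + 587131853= 1037833840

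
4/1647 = 4/1647= 0.00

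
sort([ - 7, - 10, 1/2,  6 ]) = [ - 10, - 7,1/2, 6]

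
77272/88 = 9659/11 = 878.09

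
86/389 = 86/389= 0.22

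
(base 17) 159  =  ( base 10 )383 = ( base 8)577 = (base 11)319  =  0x17f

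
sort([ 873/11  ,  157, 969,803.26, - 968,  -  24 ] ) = [ - 968,  -  24,873/11,157 , 803.26,  969 ]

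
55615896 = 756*73566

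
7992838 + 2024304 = 10017142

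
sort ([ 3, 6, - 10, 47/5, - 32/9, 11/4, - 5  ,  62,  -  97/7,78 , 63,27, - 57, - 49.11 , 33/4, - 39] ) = [ - 57,-49.11, - 39, - 97/7, - 10, - 5, - 32/9,  11/4, 3 , 6 , 33/4, 47/5, 27,  62, 63,78] 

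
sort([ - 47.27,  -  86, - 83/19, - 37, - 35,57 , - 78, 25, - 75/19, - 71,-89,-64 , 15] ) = [ - 89 , - 86 , - 78, - 71 , - 64, -47.27, - 37 , - 35, - 83/19, - 75/19, 15,  25, 57]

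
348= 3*116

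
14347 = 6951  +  7396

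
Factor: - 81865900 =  - 2^2*5^2 * 818659^1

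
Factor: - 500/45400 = -5/454   =  -  2^(-1 )*5^1* 227^(-1)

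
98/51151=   98/51151  =  0.00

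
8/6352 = 1/794 = 0.00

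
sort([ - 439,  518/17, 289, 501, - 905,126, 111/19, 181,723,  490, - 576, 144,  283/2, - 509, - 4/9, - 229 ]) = [-905 , - 576, - 509, - 439, - 229,-4/9, 111/19, 518/17,126,  283/2, 144,  181, 289, 490,  501 , 723 ] 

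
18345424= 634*28936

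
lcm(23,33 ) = 759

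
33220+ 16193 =49413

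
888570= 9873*90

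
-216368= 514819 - 731187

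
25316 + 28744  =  54060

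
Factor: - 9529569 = -3^4*7^6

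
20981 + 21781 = 42762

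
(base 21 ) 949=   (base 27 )5FC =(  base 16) fde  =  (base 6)30450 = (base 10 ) 4062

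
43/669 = 43/669 = 0.06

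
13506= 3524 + 9982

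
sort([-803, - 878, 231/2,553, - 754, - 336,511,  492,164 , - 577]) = [ - 878  , - 803, - 754 , - 577,-336,231/2,164,492, 511,553 ]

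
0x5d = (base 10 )93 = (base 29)36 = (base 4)1131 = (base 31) 30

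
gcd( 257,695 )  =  1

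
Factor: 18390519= 3^2 * 7^1* 251^1 *1163^1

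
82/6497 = 82/6497 = 0.01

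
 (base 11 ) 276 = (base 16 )145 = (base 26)CD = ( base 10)325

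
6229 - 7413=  - 1184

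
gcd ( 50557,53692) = 1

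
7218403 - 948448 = 6269955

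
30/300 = 1/10  =  0.10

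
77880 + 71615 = 149495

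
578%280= 18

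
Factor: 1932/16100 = 3^1*5^( - 2)=3/25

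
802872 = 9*89208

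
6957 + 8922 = 15879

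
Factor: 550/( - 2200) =  -  1/4 = - 2^ ( - 2 ) 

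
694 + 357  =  1051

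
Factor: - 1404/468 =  - 3 = - 3^1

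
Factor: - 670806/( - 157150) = 747/175 = 3^2*5^ ( - 2 )*7^(  -  1)*83^1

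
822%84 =66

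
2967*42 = 124614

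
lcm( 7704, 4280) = 38520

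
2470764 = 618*3998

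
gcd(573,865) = 1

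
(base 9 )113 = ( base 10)93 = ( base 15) 63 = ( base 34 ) 2p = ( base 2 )1011101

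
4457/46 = 96 + 41/46 = 96.89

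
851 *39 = 33189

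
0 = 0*911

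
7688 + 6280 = 13968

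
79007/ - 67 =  - 1180 + 53/67 = - 1179.21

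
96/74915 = 96/74915= 0.00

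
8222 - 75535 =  - 67313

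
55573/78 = 55573/78 = 712.47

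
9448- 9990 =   -  542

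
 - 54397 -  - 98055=43658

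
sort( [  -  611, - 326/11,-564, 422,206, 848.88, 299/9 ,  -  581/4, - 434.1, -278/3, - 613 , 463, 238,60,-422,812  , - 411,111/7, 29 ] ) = [ - 613, - 611,- 564, - 434.1,-422 ,-411,- 581/4, - 278/3, - 326/11, 111/7, 29, 299/9, 60, 206, 238,422, 463, 812, 848.88]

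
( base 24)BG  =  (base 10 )280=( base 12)1B4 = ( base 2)100011000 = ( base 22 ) CG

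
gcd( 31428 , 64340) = 4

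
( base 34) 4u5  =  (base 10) 5649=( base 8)13021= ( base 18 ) h7f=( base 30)689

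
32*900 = 28800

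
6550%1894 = 868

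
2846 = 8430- 5584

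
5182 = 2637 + 2545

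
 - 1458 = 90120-91578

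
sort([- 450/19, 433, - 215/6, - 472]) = [ - 472,  -  215/6, - 450/19, 433]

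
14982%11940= 3042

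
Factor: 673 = 673^1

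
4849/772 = 6 + 217/772 = 6.28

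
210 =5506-5296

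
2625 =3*875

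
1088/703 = 1 + 385/703= 1.55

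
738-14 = 724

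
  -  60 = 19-79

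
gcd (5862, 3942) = 6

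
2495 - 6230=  - 3735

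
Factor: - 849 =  - 3^1 * 283^1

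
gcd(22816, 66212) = 4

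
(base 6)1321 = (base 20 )GH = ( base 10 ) 337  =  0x151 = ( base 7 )661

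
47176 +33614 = 80790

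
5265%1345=1230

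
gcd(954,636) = 318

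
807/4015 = 807/4015  =  0.20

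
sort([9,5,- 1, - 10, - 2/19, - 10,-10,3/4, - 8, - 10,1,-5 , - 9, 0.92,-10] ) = [  -  10,-10, - 10, - 10, - 10,  -  9,- 8, - 5 , - 1, - 2/19,3/4, 0.92, 1, 5,  9 ] 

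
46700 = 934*50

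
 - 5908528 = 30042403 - 35950931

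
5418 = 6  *903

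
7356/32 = 1839/8  =  229.88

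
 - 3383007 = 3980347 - 7363354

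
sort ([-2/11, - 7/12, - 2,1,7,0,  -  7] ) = [ - 7,-2,- 7/12, - 2/11,0,1 , 7]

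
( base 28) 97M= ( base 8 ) 16152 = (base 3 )100222102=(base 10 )7274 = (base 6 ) 53402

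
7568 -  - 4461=12029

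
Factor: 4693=13^1*19^2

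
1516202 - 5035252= - 3519050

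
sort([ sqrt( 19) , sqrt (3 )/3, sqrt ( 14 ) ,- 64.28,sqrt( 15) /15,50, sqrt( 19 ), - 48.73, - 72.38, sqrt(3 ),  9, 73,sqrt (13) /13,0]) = [ - 72.38,-64.28, - 48.73,  0,sqrt( 15 )/15,sqrt(13)/13,  sqrt( 3 )/3,sqrt( 3),sqrt(14), sqrt( 19 ),sqrt(19) , 9,50,73]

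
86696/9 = 86696/9= 9632.89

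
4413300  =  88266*50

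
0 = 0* 84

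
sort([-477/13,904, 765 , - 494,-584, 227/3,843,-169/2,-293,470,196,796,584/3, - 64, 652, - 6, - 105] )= [  -  584, - 494,-293, - 105, -169/2, - 64, - 477/13 ,-6,227/3,  584/3,196,470, 652, 765,796,843 , 904]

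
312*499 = 155688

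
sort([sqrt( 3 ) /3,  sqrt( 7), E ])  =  [ sqrt(3)/3, sqrt(7),  E ]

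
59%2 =1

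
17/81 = 17/81 =0.21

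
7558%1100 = 958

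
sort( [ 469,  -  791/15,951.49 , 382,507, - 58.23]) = [ - 58.23, - 791/15,382,469, 507,951.49 ]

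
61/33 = 61/33 = 1.85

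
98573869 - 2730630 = 95843239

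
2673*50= 133650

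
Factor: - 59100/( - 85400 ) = 2^( - 1) * 3^1*7^( - 1)*61^( - 1 )*197^1 = 591/854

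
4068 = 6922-2854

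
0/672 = 0= 0.00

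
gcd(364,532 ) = 28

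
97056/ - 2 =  - 48528+0/1 = - 48528.00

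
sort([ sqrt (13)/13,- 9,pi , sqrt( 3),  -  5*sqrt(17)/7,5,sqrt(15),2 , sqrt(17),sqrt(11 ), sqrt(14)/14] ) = [  -  9, - 5*sqrt ( 17) /7,sqrt( 14) /14, sqrt(13 ) /13 , sqrt( 3 ),2, pi,sqrt( 11),sqrt(15 ),  sqrt(17),  5]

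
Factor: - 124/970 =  - 2^1*5^ ( - 1)*31^1 * 97^( - 1) = - 62/485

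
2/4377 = 2/4377 = 0.00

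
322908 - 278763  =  44145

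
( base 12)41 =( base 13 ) 3a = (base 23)23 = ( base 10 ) 49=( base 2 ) 110001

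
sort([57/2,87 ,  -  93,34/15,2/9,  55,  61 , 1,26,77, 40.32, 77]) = [ - 93,  2/9,1, 34/15, 26 , 57/2,40.32,55,  61, 77,  77, 87]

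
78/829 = 78/829 = 0.09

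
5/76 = 5/76 = 0.07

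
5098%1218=226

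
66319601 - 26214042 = 40105559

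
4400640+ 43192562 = 47593202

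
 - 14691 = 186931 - 201622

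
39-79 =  - 40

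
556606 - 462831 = 93775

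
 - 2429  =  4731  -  7160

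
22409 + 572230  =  594639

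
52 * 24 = 1248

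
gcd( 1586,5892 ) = 2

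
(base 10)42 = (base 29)1D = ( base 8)52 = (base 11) 39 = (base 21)20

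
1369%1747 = 1369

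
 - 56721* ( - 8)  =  453768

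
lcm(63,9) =63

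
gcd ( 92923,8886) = 1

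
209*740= 154660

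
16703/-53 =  -316 + 45/53 = - 315.15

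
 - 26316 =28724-55040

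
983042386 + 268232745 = 1251275131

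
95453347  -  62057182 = 33396165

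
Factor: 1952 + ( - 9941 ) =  - 3^1*2663^1 = - 7989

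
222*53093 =11786646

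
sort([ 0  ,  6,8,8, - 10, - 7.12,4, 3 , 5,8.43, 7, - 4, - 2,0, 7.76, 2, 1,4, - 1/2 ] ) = [ - 10, - 7.12, - 4, - 2, - 1/2, 0,0, 1, 2, 3, 4, 4,5, 6, 7,7.76, 8, 8, 8.43]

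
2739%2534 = 205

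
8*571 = 4568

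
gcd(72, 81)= 9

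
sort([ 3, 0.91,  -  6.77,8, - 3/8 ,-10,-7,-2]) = [ - 10, - 7,  -  6.77, - 2, - 3/8,0.91 , 3, 8]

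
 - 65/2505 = - 1+488/501 = - 0.03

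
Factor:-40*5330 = -213200 = -2^4 * 5^2*13^1 *41^1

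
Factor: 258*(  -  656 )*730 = -2^6*3^1*5^1*41^1*43^1*73^1=- 123551040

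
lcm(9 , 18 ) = 18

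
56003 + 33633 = 89636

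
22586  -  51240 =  - 28654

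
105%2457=105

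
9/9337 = 9/9337 = 0.00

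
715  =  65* 11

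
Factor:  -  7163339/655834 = -2^(  -  1 )*327917^ ( - 1)*7163339^1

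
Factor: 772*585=2^2*3^2*5^1*  13^1*193^1  =  451620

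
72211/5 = 14442  +  1/5 = 14442.20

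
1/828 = 1/828 = 0.00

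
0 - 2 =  - 2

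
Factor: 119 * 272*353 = 2^4*7^1*17^2*353^1 = 11425904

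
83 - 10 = 73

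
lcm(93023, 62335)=6046495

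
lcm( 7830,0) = 0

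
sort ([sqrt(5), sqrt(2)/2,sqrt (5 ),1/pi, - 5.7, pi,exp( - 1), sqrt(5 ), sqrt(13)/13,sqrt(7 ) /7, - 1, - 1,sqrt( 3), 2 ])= [ - 5.7, - 1,-1, sqrt(13) /13,1/pi, exp( - 1),sqrt( 7 )/7,sqrt( 2) /2 , sqrt(3),2, sqrt(5),sqrt(5 ),sqrt(5),pi]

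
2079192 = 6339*328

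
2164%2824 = 2164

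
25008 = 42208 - 17200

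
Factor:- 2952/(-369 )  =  2^3 = 8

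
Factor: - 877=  - 877^1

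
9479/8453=1 + 1026/8453  =  1.12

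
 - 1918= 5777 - 7695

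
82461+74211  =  156672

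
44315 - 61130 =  - 16815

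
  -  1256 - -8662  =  7406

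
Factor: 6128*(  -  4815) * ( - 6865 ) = 202560886800 = 2^4*3^2*5^2 * 107^1  *383^1*1373^1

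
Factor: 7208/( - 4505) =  - 8/5 = - 2^3 * 5^( - 1) 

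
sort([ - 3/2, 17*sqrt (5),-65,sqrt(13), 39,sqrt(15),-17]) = [ - 65,-17, - 3/2, sqrt( 13),sqrt(15), 17*sqrt( 5 ), 39]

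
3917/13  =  3917/13 = 301.31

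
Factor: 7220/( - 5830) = - 722/583 = - 2^1*11^(-1)*19^2*53^( - 1 ) 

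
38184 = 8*4773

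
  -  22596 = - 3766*6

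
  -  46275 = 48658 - 94933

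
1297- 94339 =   -  93042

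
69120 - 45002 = 24118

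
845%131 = 59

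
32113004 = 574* 55946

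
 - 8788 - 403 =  - 9191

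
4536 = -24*(  -  189)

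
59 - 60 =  - 1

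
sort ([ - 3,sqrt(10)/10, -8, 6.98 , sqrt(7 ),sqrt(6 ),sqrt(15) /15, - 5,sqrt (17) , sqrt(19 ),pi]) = [ - 8,-5,-3,sqrt( 15 )/15, sqrt(10)/10,sqrt ( 6), sqrt(7),pi,sqrt(17 ), sqrt ( 19 ),6.98] 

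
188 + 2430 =2618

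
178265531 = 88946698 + 89318833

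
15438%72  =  30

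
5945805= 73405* 81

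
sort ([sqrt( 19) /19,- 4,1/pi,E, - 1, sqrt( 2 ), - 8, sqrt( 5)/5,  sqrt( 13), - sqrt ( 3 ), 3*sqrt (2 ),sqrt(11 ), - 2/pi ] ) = [ - 8, - 4 ,-sqrt( 3),-1, - 2/pi, sqrt(19)/19, 1/pi, sqrt ( 5 )/5,sqrt( 2),E, sqrt( 11), sqrt(13),3*sqrt( 2)]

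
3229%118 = 43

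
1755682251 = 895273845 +860408406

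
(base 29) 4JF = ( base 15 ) 1270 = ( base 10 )3930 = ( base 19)agg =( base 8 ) 7532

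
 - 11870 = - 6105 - 5765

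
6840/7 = 977+1/7  =  977.14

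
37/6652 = 37/6652  =  0.01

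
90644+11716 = 102360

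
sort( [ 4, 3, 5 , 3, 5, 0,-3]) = [ - 3, 0, 3,  3,  4,5,5 ]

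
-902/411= - 902/411 = - 2.19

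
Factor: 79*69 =5451 = 3^1  *23^1*79^1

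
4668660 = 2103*2220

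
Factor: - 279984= - 2^4*3^1*19^1*307^1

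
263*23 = 6049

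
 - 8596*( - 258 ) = 2217768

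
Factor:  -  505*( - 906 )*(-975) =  - 446091750= - 2^1*3^2*5^3*13^1*101^1*151^1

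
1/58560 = 1/58560  =  0.00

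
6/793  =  6/793=0.01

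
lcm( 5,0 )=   0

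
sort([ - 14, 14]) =[ - 14,14 ] 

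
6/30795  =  2/10265  =  0.00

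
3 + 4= 7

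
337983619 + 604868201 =942851820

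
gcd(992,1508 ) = 4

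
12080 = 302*40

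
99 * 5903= 584397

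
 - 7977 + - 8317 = - 16294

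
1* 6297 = 6297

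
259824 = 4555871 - 4296047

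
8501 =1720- - 6781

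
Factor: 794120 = 2^3*5^1*19853^1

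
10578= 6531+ 4047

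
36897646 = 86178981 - 49281335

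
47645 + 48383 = 96028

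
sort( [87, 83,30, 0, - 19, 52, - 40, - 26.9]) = [-40, - 26.9, -19, 0, 30, 52, 83, 87 ]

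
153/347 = 153/347 = 0.44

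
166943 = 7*23849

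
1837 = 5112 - 3275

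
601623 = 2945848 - 2344225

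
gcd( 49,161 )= 7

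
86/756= 43/378 = 0.11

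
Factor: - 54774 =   -  2^1*3^2  *17^1 * 179^1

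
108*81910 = 8846280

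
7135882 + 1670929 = 8806811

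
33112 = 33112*1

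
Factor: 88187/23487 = 3^ (- 1)*11^1*7829^ ( -1) * 8017^1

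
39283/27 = 1454+ 25/27 = 1454.93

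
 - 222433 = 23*( - 9671 ) 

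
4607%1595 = 1417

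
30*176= 5280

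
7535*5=37675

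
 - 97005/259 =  - 375+120/259 =- 374.54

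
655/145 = 131/29 = 4.52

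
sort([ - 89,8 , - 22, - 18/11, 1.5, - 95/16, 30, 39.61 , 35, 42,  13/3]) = [-89 , -22,-95/16,  -  18/11,1.5,13/3 , 8, 30,35,  39.61, 42 ]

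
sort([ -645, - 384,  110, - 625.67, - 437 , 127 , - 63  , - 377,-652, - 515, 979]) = [ - 652 ,-645, - 625.67, - 515,-437 , - 384 , - 377, - 63,110 , 127 , 979]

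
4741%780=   61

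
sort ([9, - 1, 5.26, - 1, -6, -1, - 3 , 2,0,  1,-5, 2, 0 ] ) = [-6,-5, - 3, - 1, - 1, -1,0,0, 1,2, 2, 5.26 , 9]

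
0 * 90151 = 0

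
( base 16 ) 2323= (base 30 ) 9TP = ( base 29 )ak5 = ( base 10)8995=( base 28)BD7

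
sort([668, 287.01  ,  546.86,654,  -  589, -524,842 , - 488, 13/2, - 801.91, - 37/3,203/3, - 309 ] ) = [ - 801.91, - 589, - 524,-488, -309,  -  37/3 , 13/2,203/3,287.01,546.86,654,  668,842]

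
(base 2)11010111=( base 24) 8N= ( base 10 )215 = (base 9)258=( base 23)98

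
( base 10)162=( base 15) AC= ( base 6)430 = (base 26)66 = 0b10100010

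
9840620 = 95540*103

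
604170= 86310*7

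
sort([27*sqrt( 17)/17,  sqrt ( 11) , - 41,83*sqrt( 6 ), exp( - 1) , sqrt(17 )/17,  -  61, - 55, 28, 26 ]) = [-61 , - 55, - 41, sqrt( 17 ) /17 , exp( - 1), sqrt (11),27*sqrt (17)/17, 26,28,83*sqrt( 6)]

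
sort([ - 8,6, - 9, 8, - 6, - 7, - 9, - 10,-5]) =[ - 10, - 9,-9,-8, - 7, - 6, - 5,6,8]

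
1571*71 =111541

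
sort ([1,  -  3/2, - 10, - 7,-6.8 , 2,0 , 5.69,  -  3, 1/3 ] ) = [-10, - 7, - 6.8, - 3,  -  3/2, 0,1/3, 1,  2,5.69 ] 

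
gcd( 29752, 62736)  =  8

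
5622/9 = 1874/3 = 624.67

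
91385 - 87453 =3932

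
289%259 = 30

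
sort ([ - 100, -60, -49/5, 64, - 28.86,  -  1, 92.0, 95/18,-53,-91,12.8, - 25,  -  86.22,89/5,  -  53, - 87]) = [ - 100, - 91, - 87  , - 86.22, - 60,- 53,-53, -28.86, - 25, - 49/5, - 1, 95/18, 12.8, 89/5, 64, 92.0 ] 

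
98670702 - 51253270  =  47417432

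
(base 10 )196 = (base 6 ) 524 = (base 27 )77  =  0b11000100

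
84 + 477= 561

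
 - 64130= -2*32065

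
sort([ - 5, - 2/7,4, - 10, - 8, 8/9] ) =[ - 10,  -  8,  -  5, - 2/7,  8/9, 4]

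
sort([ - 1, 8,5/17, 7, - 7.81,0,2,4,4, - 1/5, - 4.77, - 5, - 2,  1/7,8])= [- 7.81, - 5, - 4.77, - 2,  -  1, - 1/5, 0,1/7,5/17, 2,4,4,7,8, 8]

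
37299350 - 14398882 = 22900468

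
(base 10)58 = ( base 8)72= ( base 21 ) 2g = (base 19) 31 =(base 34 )1O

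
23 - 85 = -62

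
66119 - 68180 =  - 2061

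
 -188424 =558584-747008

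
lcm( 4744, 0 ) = 0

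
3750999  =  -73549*( - 51 )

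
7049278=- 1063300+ 8112578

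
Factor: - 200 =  - 2^3*5^2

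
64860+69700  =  134560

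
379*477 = 180783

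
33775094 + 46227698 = 80002792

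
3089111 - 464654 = 2624457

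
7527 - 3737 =3790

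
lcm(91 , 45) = 4095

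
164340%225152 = 164340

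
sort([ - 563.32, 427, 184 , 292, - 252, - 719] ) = [ - 719, - 563.32, - 252 , 184 , 292, 427 ]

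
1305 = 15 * 87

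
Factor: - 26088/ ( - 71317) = 2^3*3^1*1087^1*71317^( - 1)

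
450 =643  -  193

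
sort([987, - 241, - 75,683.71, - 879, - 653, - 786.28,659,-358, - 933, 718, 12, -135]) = [ - 933, - 879, - 786.28,-653, - 358, - 241, - 135, - 75, 12, 659,683.71,718,987 ]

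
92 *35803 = 3293876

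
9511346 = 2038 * 4667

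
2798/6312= 1399/3156 =0.44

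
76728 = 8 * 9591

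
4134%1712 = 710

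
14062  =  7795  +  6267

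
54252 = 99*548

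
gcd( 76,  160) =4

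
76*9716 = 738416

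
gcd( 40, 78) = 2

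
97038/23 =97038/23 = 4219.04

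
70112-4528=65584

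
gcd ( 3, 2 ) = 1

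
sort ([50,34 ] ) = [34 , 50]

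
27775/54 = 27775/54   =  514.35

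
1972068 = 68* 29001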